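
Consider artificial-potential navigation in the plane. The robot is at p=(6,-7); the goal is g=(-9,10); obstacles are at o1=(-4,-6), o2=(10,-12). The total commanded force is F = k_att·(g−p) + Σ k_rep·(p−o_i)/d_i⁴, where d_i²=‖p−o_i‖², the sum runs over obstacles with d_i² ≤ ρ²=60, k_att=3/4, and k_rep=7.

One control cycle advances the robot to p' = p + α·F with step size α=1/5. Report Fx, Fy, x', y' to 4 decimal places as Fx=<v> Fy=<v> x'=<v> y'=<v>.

Fx=-11.2667 Fy=12.7708 x'=3.7467 y'=-4.4458

F_att = 3/4·(g−p) = 3/4·(-15,17) = (-11.2500,12.7500)
o1: d²=101 > ρ²=60 → inactive
o2: d²=41 ≤ ρ²=60; F_rep = 7·(-4,5)/41² = (-0.0167,0.0208)
F = F_att + ΣF_rep = (-11.2667,12.7708)
p' = p + 1/5·F = (3.7467,-4.4458)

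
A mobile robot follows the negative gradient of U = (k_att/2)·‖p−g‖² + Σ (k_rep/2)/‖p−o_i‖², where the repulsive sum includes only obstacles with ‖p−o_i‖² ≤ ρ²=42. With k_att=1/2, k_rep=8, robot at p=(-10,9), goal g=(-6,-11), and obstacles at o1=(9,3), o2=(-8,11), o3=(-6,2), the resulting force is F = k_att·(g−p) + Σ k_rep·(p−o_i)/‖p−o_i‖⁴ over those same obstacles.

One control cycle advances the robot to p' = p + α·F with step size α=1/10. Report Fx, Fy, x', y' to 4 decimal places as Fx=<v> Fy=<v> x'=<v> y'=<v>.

F_att = 1/2·(g−p) = 1/2·(4,-20) = (2.0000,-10.0000)
o1: d²=397 > ρ²=42 → inactive
o2: d²=8 ≤ ρ²=42; F_rep = 8·(-2,-2)/8² = (-0.2500,-0.2500)
o3: d²=65 > ρ²=42 → inactive
F = F_att + ΣF_rep = (1.7500,-10.2500)
p' = p + 1/10·F = (-9.8250,7.9750)

Fx=1.7500 Fy=-10.2500 x'=-9.8250 y'=7.9750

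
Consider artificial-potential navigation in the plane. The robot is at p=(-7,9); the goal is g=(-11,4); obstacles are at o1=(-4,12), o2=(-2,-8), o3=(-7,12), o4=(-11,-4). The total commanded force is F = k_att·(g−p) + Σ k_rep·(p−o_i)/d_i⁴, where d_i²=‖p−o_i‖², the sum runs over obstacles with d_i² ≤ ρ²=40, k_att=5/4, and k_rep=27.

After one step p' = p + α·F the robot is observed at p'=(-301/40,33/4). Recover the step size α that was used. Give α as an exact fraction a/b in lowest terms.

α = 1/10

F_att = 5/4·(g−p) = 5/4·(-4,-5) = (-5.0000,-6.2500)
o1: d²=18 ≤ ρ²=40; F_rep = 27·(-3,-3)/18² = (-0.2500,-0.2500)
o2: d²=314 > ρ²=40 → inactive
o3: d²=9 ≤ ρ²=40; F_rep = 27·(0,-3)/9² = (0.0000,-1.0000)
o4: d²=185 > ρ²=40 → inactive
F = F_att + ΣF_rep = (-5.2500,-7.5000)
Δp = p'−p = (-0.5250,-0.7500); α = Δx/Fx = (-21/40) / (-21/4) = 1/10
check: Δy/Fy = (-3/4) / (-15/2) = 1/10 ✓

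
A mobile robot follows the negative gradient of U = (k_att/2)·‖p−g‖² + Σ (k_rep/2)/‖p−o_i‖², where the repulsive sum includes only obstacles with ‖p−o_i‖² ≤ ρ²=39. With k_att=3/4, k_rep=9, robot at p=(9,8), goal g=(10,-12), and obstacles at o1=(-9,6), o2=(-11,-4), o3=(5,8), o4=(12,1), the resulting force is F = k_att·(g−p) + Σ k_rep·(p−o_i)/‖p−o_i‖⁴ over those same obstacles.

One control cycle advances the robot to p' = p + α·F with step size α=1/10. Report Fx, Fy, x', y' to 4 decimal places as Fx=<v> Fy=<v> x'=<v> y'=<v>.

Fx=0.8906 Fy=-15.0000 x'=9.0891 y'=6.5000

F_att = 3/4·(g−p) = 3/4·(1,-20) = (0.7500,-15.0000)
o1: d²=328 > ρ²=39 → inactive
o2: d²=544 > ρ²=39 → inactive
o3: d²=16 ≤ ρ²=39; F_rep = 9·(4,0)/16² = (0.1406,0.0000)
o4: d²=58 > ρ²=39 → inactive
F = F_att + ΣF_rep = (0.8906,-15.0000)
p' = p + 1/10·F = (9.0891,6.5000)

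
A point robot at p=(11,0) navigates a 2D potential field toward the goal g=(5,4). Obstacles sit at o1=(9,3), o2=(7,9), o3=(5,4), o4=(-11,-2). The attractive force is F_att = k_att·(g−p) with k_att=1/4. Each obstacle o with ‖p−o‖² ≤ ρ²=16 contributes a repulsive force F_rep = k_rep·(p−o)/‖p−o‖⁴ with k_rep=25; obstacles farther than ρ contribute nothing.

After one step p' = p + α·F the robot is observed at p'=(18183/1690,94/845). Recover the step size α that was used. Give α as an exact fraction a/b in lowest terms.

α = 1/5

F_att = 1/4·(g−p) = 1/4·(-6,4) = (-1.5000,1.0000)
o1: d²=13 ≤ ρ²=16; F_rep = 25·(2,-3)/13² = (0.2959,-0.4438)
o2: d²=97 > ρ²=16 → inactive
o3: d²=52 > ρ²=16 → inactive
o4: d²=488 > ρ²=16 → inactive
F = F_att + ΣF_rep = (-1.2041,0.5562)
Δp = p'−p = (-0.2408,0.1112); α = Δx/Fx = (-407/1690) / (-407/338) = 1/5
check: Δy/Fy = (94/845) / (94/169) = 1/5 ✓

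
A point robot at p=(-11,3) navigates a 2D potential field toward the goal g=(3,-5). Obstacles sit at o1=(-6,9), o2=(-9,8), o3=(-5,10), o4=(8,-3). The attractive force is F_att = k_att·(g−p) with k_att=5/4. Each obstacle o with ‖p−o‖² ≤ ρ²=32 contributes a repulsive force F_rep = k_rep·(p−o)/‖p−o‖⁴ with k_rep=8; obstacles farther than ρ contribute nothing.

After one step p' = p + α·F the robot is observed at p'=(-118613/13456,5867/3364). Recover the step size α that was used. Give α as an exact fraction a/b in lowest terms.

α = 1/8

F_att = 5/4·(g−p) = 5/4·(14,-8) = (17.5000,-10.0000)
o1: d²=61 > ρ²=32 → inactive
o2: d²=29 ≤ ρ²=32; F_rep = 8·(-2,-5)/29² = (-0.0190,-0.0476)
o3: d²=85 > ρ²=32 → inactive
o4: d²=397 > ρ²=32 → inactive
F = F_att + ΣF_rep = (17.4810,-10.0476)
Δp = p'−p = (2.1851,-1.2559); α = Δx/Fx = (29403/13456) / (29403/1682) = 1/8
check: Δy/Fy = (-4225/3364) / (-8450/841) = 1/8 ✓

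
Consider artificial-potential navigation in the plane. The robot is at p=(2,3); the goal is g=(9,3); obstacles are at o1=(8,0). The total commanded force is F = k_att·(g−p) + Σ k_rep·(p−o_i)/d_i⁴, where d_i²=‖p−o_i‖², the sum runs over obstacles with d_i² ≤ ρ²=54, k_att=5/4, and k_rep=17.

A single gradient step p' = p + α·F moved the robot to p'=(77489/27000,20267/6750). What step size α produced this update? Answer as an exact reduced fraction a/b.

F_att = 5/4·(g−p) = 5/4·(7,0) = (8.7500,0.0000)
o1: d²=45 ≤ ρ²=54; F_rep = 17·(-6,3)/45² = (-0.0504,0.0252)
F = F_att + ΣF_rep = (8.6996,0.0252)
Δp = p'−p = (0.8700,0.0025); α = Δx/Fx = (23489/27000) / (23489/2700) = 1/10
check: Δy/Fy = (17/6750) / (17/675) = 1/10 ✓

α = 1/10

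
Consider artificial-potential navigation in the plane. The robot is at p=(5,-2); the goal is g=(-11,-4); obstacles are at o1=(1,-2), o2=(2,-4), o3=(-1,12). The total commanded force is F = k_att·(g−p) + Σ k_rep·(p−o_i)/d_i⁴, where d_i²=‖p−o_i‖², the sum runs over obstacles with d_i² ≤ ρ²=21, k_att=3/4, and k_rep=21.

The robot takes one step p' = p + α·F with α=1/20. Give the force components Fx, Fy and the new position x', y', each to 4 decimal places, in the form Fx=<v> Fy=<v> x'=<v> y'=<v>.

F_att = 3/4·(g−p) = 3/4·(-16,-2) = (-12.0000,-1.5000)
o1: d²=16 ≤ ρ²=21; F_rep = 21·(4,0)/16² = (0.3281,0.0000)
o2: d²=13 ≤ ρ²=21; F_rep = 21·(3,2)/13² = (0.3728,0.2485)
o3: d²=232 > ρ²=21 → inactive
F = F_att + ΣF_rep = (-11.2991,-1.2515)
p' = p + 1/20·F = (4.4350,-2.0626)

Fx=-11.2991 Fy=-1.2515 x'=4.4350 y'=-2.0626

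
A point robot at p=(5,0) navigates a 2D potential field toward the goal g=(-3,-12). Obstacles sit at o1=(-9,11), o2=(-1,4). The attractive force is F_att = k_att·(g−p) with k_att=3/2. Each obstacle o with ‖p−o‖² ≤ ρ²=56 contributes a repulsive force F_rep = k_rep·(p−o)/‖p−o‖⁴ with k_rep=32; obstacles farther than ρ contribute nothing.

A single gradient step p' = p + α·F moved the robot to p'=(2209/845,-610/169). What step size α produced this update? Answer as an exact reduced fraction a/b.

F_att = 3/2·(g−p) = 3/2·(-8,-12) = (-12.0000,-18.0000)
o1: d²=317 > ρ²=56 → inactive
o2: d²=52 ≤ ρ²=56; F_rep = 32·(6,-4)/52² = (0.0710,-0.0473)
F = F_att + ΣF_rep = (-11.9290,-18.0473)
Δp = p'−p = (-2.3858,-3.6095); α = Δx/Fx = (-2016/845) / (-2016/169) = 1/5
check: Δy/Fy = (-610/169) / (-3050/169) = 1/5 ✓

α = 1/5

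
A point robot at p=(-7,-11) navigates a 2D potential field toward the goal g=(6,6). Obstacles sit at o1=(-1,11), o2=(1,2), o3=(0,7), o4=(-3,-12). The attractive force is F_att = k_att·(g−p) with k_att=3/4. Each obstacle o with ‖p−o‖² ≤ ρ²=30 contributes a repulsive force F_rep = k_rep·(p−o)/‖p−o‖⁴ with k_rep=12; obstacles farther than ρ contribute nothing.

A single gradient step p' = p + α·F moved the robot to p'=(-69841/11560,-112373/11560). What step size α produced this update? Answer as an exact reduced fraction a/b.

F_att = 3/4·(g−p) = 3/4·(13,17) = (9.7500,12.7500)
o1: d²=520 > ρ²=30 → inactive
o2: d²=233 > ρ²=30 → inactive
o3: d²=373 > ρ²=30 → inactive
o4: d²=17 ≤ ρ²=30; F_rep = 12·(-4,1)/17² = (-0.1661,0.0415)
F = F_att + ΣF_rep = (9.5839,12.7915)
Δp = p'−p = (0.9584,1.2792); α = Δx/Fx = (11079/11560) / (11079/1156) = 1/10
check: Δy/Fy = (14787/11560) / (14787/1156) = 1/10 ✓

α = 1/10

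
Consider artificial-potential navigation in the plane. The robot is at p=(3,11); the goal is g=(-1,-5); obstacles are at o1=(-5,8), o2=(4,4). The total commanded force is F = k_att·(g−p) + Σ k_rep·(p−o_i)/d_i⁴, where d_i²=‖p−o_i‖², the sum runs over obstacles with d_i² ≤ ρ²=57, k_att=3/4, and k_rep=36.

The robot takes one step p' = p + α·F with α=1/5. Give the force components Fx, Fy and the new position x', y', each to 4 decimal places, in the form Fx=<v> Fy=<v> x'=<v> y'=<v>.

F_att = 3/4·(g−p) = 3/4·(-4,-16) = (-3.0000,-12.0000)
o1: d²=73 > ρ²=57 → inactive
o2: d²=50 ≤ ρ²=57; F_rep = 36·(-1,7)/50² = (-0.0144,0.1008)
F = F_att + ΣF_rep = (-3.0144,-11.8992)
p' = p + 1/5·F = (2.3971,8.6202)

Fx=-3.0144 Fy=-11.8992 x'=2.3971 y'=8.6202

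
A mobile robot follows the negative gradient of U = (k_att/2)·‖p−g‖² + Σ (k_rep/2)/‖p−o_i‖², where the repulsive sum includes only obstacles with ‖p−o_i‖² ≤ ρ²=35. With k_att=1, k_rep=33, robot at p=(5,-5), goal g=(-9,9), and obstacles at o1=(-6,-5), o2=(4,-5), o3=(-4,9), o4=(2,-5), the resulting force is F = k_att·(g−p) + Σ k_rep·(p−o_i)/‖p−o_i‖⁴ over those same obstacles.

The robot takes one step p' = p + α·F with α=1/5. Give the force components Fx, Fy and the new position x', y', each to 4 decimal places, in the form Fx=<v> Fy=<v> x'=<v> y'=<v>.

Fx=20.2222 Fy=14.0000 x'=9.0444 y'=-2.2000

F_att = 1·(g−p) = 1·(-14,14) = (-14.0000,14.0000)
o1: d²=121 > ρ²=35 → inactive
o2: d²=1 ≤ ρ²=35; F_rep = 33·(1,0)/1² = (33.0000,0.0000)
o3: d²=277 > ρ²=35 → inactive
o4: d²=9 ≤ ρ²=35; F_rep = 33·(3,0)/9² = (1.2222,0.0000)
F = F_att + ΣF_rep = (20.2222,14.0000)
p' = p + 1/5·F = (9.0444,-2.2000)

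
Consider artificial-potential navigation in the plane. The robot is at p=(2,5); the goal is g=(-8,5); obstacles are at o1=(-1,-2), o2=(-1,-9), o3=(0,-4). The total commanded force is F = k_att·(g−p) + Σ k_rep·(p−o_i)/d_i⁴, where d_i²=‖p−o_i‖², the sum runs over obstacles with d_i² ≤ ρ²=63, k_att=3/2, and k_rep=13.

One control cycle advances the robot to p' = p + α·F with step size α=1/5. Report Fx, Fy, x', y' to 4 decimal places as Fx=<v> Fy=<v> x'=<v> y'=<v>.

Fx=-14.9884 Fy=0.0271 x'=-0.9977 y'=5.0054

F_att = 3/2·(g−p) = 3/2·(-10,0) = (-15.0000,0.0000)
o1: d²=58 ≤ ρ²=63; F_rep = 13·(3,7)/58² = (0.0116,0.0271)
o2: d²=205 > ρ²=63 → inactive
o3: d²=85 > ρ²=63 → inactive
F = F_att + ΣF_rep = (-14.9884,0.0271)
p' = p + 1/5·F = (-0.9977,5.0054)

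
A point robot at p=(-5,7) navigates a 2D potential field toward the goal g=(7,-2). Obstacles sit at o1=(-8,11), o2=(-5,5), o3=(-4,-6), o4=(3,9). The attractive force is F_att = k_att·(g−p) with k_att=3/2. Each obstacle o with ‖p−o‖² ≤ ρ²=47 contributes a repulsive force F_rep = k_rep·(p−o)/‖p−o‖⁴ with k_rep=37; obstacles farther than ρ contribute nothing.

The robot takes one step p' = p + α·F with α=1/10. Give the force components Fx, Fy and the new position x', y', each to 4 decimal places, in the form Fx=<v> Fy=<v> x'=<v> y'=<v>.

Fx=18.1776 Fy=-9.1118 x'=-3.1822 y'=6.0888

F_att = 3/2·(g−p) = 3/2·(12,-9) = (18.0000,-13.5000)
o1: d²=25 ≤ ρ²=47; F_rep = 37·(3,-4)/25² = (0.1776,-0.2368)
o2: d²=4 ≤ ρ²=47; F_rep = 37·(0,2)/4² = (0.0000,4.6250)
o3: d²=170 > ρ²=47 → inactive
o4: d²=68 > ρ²=47 → inactive
F = F_att + ΣF_rep = (18.1776,-9.1118)
p' = p + 1/10·F = (-3.1822,6.0888)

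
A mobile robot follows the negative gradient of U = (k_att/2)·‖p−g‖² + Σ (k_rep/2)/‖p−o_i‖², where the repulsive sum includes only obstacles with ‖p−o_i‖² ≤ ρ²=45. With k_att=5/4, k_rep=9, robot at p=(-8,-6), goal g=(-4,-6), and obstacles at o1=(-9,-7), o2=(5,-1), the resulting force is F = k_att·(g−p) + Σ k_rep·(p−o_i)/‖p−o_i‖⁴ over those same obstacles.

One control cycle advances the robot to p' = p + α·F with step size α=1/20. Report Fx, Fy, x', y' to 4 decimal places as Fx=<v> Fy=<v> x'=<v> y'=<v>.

Fx=7.2500 Fy=2.2500 x'=-7.6375 y'=-5.8875

F_att = 5/4·(g−p) = 5/4·(4,0) = (5.0000,0.0000)
o1: d²=2 ≤ ρ²=45; F_rep = 9·(1,1)/2² = (2.2500,2.2500)
o2: d²=194 > ρ²=45 → inactive
F = F_att + ΣF_rep = (7.2500,2.2500)
p' = p + 1/20·F = (-7.6375,-5.8875)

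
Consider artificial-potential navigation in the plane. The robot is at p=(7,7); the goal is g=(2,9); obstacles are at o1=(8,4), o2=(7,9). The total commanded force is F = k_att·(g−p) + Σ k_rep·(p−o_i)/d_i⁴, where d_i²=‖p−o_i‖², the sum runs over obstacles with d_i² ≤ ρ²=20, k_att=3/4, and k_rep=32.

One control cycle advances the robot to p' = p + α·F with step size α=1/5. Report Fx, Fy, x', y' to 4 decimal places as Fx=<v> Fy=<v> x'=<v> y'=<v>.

Fx=-4.0700 Fy=-1.5400 x'=6.1860 y'=6.6920

F_att = 3/4·(g−p) = 3/4·(-5,2) = (-3.7500,1.5000)
o1: d²=10 ≤ ρ²=20; F_rep = 32·(-1,3)/10² = (-0.3200,0.9600)
o2: d²=4 ≤ ρ²=20; F_rep = 32·(0,-2)/4² = (0.0000,-4.0000)
F = F_att + ΣF_rep = (-4.0700,-1.5400)
p' = p + 1/5·F = (6.1860,6.6920)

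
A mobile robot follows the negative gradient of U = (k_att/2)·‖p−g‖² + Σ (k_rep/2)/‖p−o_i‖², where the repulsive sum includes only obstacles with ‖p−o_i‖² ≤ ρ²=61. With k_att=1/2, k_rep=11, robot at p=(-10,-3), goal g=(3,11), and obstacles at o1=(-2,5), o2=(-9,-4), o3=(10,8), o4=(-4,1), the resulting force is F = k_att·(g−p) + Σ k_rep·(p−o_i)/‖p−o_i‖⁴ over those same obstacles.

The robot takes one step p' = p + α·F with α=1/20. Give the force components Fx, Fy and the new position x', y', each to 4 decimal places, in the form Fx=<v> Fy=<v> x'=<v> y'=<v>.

F_att = 1/2·(g−p) = 1/2·(13,14) = (6.5000,7.0000)
o1: d²=128 > ρ²=61 → inactive
o2: d²=2 ≤ ρ²=61; F_rep = 11·(-1,1)/2² = (-2.7500,2.7500)
o3: d²=521 > ρ²=61 → inactive
o4: d²=52 ≤ ρ²=61; F_rep = 11·(-6,-4)/52² = (-0.0244,-0.0163)
F = F_att + ΣF_rep = (3.7256,9.7337)
p' = p + 1/20·F = (-9.8137,-2.5133)

Fx=3.7256 Fy=9.7337 x'=-9.8137 y'=-2.5133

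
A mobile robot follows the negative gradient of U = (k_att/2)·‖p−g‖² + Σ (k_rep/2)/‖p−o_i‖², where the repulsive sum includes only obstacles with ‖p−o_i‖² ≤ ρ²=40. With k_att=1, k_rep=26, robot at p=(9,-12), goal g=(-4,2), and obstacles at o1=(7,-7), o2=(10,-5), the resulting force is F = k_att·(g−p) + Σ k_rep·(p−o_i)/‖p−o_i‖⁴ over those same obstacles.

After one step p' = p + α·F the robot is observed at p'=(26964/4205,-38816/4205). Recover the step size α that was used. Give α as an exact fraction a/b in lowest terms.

α = 1/5

F_att = 1·(g−p) = 1·(-13,14) = (-13.0000,14.0000)
o1: d²=29 ≤ ρ²=40; F_rep = 26·(2,-5)/29² = (0.0618,-0.1546)
o2: d²=50 > ρ²=40 → inactive
F = F_att + ΣF_rep = (-12.9382,13.8454)
Δp = p'−p = (-2.5876,2.7691); α = Δx/Fx = (-10881/4205) / (-10881/841) = 1/5
check: Δy/Fy = (11644/4205) / (11644/841) = 1/5 ✓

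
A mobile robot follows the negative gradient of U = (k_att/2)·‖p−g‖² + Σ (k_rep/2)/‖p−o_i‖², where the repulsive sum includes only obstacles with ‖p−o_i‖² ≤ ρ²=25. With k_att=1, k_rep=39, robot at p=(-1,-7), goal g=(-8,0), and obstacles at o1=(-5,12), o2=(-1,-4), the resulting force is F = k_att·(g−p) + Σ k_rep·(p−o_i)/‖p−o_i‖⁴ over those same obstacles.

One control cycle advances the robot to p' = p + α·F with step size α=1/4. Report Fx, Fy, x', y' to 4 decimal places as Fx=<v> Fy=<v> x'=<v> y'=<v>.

Fx=-7.0000 Fy=5.5556 x'=-2.7500 y'=-5.6111

F_att = 1·(g−p) = 1·(-7,7) = (-7.0000,7.0000)
o1: d²=377 > ρ²=25 → inactive
o2: d²=9 ≤ ρ²=25; F_rep = 39·(0,-3)/9² = (0.0000,-1.4444)
F = F_att + ΣF_rep = (-7.0000,5.5556)
p' = p + 1/4·F = (-2.7500,-5.6111)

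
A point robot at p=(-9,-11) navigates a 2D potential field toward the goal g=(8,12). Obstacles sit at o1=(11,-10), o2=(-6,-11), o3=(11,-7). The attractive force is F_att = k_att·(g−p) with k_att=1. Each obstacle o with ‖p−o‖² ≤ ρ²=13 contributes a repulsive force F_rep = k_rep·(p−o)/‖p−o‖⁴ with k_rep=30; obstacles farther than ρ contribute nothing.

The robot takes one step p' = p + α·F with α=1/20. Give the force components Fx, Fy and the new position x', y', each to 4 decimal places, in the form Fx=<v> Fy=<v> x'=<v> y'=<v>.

Fx=15.8889 Fy=23.0000 x'=-8.2056 y'=-9.8500

F_att = 1·(g−p) = 1·(17,23) = (17.0000,23.0000)
o1: d²=401 > ρ²=13 → inactive
o2: d²=9 ≤ ρ²=13; F_rep = 30·(-3,0)/9² = (-1.1111,0.0000)
o3: d²=416 > ρ²=13 → inactive
F = F_att + ΣF_rep = (15.8889,23.0000)
p' = p + 1/20·F = (-8.2056,-9.8500)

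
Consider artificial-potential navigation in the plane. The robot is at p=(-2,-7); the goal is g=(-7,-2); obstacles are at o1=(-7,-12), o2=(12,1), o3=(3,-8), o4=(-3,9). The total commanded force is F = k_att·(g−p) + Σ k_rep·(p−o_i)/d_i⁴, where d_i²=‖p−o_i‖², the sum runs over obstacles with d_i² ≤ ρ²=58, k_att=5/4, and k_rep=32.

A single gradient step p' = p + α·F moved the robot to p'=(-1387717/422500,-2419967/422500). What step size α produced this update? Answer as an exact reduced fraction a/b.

α = 1/5

F_att = 5/4·(g−p) = 5/4·(-5,5) = (-6.2500,6.2500)
o1: d²=50 ≤ ρ²=58; F_rep = 32·(5,5)/50² = (0.0640,0.0640)
o2: d²=260 > ρ²=58 → inactive
o3: d²=26 ≤ ρ²=58; F_rep = 32·(-5,1)/26² = (-0.2367,0.0473)
o4: d²=257 > ρ²=58 → inactive
F = F_att + ΣF_rep = (-6.4227,6.3613)
Δp = p'−p = (-1.2845,1.2723); α = Δx/Fx = (-542717/422500) / (-542717/84500) = 1/5
check: Δy/Fy = (537533/422500) / (537533/84500) = 1/5 ✓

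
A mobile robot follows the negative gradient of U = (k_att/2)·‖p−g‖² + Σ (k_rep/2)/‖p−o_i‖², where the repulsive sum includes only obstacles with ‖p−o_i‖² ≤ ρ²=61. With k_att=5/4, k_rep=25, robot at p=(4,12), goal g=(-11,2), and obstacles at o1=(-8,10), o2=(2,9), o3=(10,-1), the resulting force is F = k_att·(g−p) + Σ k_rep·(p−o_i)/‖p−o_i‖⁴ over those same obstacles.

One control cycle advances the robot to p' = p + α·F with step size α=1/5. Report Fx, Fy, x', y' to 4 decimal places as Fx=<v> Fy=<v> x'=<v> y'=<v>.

F_att = 5/4·(g−p) = 5/4·(-15,-10) = (-18.7500,-12.5000)
o1: d²=148 > ρ²=61 → inactive
o2: d²=13 ≤ ρ²=61; F_rep = 25·(2,3)/13² = (0.2959,0.4438)
o3: d²=205 > ρ²=61 → inactive
F = F_att + ΣF_rep = (-18.4541,-12.0562)
p' = p + 1/5·F = (0.3092,9.5888)

Fx=-18.4541 Fy=-12.0562 x'=0.3092 y'=9.5888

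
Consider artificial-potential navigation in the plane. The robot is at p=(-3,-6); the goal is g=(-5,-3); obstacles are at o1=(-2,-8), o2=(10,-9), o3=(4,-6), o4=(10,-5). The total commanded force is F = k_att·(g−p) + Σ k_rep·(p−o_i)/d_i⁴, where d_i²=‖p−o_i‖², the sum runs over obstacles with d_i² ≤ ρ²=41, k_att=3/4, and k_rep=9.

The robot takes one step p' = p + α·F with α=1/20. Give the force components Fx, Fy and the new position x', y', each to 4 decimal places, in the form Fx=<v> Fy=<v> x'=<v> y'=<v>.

Fx=-1.8600 Fy=2.9700 x'=-3.0930 y'=-5.8515

F_att = 3/4·(g−p) = 3/4·(-2,3) = (-1.5000,2.2500)
o1: d²=5 ≤ ρ²=41; F_rep = 9·(-1,2)/5² = (-0.3600,0.7200)
o2: d²=178 > ρ²=41 → inactive
o3: d²=49 > ρ²=41 → inactive
o4: d²=170 > ρ²=41 → inactive
F = F_att + ΣF_rep = (-1.8600,2.9700)
p' = p + 1/20·F = (-3.0930,-5.8515)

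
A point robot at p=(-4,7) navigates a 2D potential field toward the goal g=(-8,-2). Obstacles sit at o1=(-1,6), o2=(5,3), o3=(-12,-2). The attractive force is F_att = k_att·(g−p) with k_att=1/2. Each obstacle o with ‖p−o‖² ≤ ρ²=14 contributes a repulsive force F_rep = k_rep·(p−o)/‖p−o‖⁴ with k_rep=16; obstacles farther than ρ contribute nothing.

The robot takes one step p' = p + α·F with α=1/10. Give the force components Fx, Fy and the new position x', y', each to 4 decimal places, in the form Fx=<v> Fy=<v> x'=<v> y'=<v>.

F_att = 1/2·(g−p) = 1/2·(-4,-9) = (-2.0000,-4.5000)
o1: d²=10 ≤ ρ²=14; F_rep = 16·(-3,1)/10² = (-0.4800,0.1600)
o2: d²=97 > ρ²=14 → inactive
o3: d²=145 > ρ²=14 → inactive
F = F_att + ΣF_rep = (-2.4800,-4.3400)
p' = p + 1/10·F = (-4.2480,6.5660)

Fx=-2.4800 Fy=-4.3400 x'=-4.2480 y'=6.5660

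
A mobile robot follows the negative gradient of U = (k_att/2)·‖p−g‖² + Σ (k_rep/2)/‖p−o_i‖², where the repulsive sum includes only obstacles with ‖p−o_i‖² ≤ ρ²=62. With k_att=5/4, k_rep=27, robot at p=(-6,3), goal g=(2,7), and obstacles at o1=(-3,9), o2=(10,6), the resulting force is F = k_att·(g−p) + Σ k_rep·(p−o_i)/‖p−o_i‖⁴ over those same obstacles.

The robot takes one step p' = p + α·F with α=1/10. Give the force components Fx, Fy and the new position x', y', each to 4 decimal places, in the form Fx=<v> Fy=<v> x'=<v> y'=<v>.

F_att = 5/4·(g−p) = 5/4·(8,4) = (10.0000,5.0000)
o1: d²=45 ≤ ρ²=62; F_rep = 27·(-3,-6)/45² = (-0.0400,-0.0800)
o2: d²=265 > ρ²=62 → inactive
F = F_att + ΣF_rep = (9.9600,4.9200)
p' = p + 1/10·F = (-5.0040,3.4920)

Fx=9.9600 Fy=4.9200 x'=-5.0040 y'=3.4920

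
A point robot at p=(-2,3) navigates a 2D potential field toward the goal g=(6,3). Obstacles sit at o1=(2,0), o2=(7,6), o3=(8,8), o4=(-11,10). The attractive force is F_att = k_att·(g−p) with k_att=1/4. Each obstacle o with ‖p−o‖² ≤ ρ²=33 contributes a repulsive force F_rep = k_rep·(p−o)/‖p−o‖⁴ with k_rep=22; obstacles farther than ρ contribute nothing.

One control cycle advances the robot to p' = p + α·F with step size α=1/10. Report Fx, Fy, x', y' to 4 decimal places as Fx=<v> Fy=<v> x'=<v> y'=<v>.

Fx=1.8592 Fy=0.1056 x'=-1.8141 y'=3.0106

F_att = 1/4·(g−p) = 1/4·(8,0) = (2.0000,0.0000)
o1: d²=25 ≤ ρ²=33; F_rep = 22·(-4,3)/25² = (-0.1408,0.1056)
o2: d²=90 > ρ²=33 → inactive
o3: d²=125 > ρ²=33 → inactive
o4: d²=130 > ρ²=33 → inactive
F = F_att + ΣF_rep = (1.8592,0.1056)
p' = p + 1/10·F = (-1.8141,3.0106)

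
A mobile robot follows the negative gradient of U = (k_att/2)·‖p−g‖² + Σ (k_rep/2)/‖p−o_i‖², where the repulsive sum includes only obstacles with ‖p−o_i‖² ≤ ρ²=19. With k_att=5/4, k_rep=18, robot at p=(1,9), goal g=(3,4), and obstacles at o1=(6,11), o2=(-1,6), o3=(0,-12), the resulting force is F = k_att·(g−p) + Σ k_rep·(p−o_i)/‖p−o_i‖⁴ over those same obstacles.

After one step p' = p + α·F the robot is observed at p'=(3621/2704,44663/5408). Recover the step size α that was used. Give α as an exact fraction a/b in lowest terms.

F_att = 5/4·(g−p) = 5/4·(2,-5) = (2.5000,-6.2500)
o1: d²=29 > ρ²=19 → inactive
o2: d²=13 ≤ ρ²=19; F_rep = 18·(2,3)/13² = (0.2130,0.3195)
o3: d²=442 > ρ²=19 → inactive
F = F_att + ΣF_rep = (2.7130,-5.9305)
Δp = p'−p = (0.3391,-0.7413); α = Δx/Fx = (917/2704) / (917/338) = 1/8
check: Δy/Fy = (-4009/5408) / (-4009/676) = 1/8 ✓

α = 1/8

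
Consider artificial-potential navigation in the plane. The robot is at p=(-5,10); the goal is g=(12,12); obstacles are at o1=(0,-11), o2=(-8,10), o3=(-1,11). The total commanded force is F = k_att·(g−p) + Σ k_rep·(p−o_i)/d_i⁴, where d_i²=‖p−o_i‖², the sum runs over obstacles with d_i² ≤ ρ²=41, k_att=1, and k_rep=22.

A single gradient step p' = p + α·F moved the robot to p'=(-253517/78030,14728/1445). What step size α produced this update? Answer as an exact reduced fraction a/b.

α = 1/10

F_att = 1·(g−p) = 1·(17,2) = (17.0000,2.0000)
o1: d²=466 > ρ²=41 → inactive
o2: d²=9 ≤ ρ²=41; F_rep = 22·(3,0)/9² = (0.8148,0.0000)
o3: d²=17 ≤ ρ²=41; F_rep = 22·(-4,-1)/17² = (-0.3045,-0.0761)
F = F_att + ΣF_rep = (17.5103,1.9239)
Δp = p'−p = (1.7510,0.1924); α = Δx/Fx = (136633/78030) / (136633/7803) = 1/10
check: Δy/Fy = (278/1445) / (556/289) = 1/10 ✓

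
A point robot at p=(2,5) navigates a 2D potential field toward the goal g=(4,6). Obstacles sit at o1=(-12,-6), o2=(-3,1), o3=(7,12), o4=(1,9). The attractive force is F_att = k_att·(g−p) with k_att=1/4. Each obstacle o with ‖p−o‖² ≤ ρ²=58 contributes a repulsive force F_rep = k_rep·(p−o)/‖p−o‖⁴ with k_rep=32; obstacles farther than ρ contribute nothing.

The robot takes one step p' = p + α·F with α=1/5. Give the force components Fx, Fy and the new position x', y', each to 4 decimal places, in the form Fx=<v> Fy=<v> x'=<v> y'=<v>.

Fx=0.7059 Fy=-0.1168 x'=2.1412 y'=4.9766

F_att = 1/4·(g−p) = 1/4·(2,1) = (0.5000,0.2500)
o1: d²=317 > ρ²=58 → inactive
o2: d²=41 ≤ ρ²=58; F_rep = 32·(5,4)/41² = (0.0952,0.0761)
o3: d²=74 > ρ²=58 → inactive
o4: d²=17 ≤ ρ²=58; F_rep = 32·(1,-4)/17² = (0.1107,-0.4429)
F = F_att + ΣF_rep = (0.7059,-0.1168)
p' = p + 1/5·F = (2.1412,4.9766)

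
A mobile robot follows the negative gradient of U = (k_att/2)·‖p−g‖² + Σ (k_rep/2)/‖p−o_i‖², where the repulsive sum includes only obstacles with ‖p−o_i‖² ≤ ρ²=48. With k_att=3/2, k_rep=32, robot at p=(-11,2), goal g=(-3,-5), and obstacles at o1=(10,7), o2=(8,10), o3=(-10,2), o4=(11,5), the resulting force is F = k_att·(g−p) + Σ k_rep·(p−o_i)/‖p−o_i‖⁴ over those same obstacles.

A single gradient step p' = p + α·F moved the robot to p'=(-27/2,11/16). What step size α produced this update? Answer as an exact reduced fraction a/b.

F_att = 3/2·(g−p) = 3/2·(8,-7) = (12.0000,-10.5000)
o1: d²=466 > ρ²=48 → inactive
o2: d²=425 > ρ²=48 → inactive
o3: d²=1 ≤ ρ²=48; F_rep = 32·(-1,0)/1² = (-32.0000,0.0000)
o4: d²=493 > ρ²=48 → inactive
F = F_att + ΣF_rep = (-20.0000,-10.5000)
Δp = p'−p = (-2.5000,-1.3125); α = Δx/Fx = (-5/2) / (-20) = 1/8
check: Δy/Fy = (-21/16) / (-21/2) = 1/8 ✓

α = 1/8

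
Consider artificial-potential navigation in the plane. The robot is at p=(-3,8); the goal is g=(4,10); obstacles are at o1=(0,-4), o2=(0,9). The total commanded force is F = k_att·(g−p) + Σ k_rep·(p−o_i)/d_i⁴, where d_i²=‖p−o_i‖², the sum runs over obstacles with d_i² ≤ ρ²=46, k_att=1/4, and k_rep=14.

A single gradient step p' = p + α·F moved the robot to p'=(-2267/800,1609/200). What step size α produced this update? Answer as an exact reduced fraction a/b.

α = 1/8

F_att = 1/4·(g−p) = 1/4·(7,2) = (1.7500,0.5000)
o1: d²=153 > ρ²=46 → inactive
o2: d²=10 ≤ ρ²=46; F_rep = 14·(-3,-1)/10² = (-0.4200,-0.1400)
F = F_att + ΣF_rep = (1.3300,0.3600)
Δp = p'−p = (0.1663,0.0450); α = Δx/Fx = (133/800) / (133/100) = 1/8
check: Δy/Fy = (9/200) / (9/25) = 1/8 ✓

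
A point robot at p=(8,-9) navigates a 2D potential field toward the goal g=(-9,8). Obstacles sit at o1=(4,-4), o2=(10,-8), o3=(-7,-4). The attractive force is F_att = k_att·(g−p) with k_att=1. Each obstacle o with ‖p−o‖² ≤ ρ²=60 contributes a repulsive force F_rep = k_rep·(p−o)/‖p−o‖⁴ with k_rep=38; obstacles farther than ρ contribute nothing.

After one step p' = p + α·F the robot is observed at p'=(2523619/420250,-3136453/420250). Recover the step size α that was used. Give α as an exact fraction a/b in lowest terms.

α = 1/10

F_att = 1·(g−p) = 1·(-17,17) = (-17.0000,17.0000)
o1: d²=41 ≤ ρ²=60; F_rep = 38·(4,-5)/41² = (0.0904,-0.1130)
o2: d²=5 ≤ ρ²=60; F_rep = 38·(-2,-1)/5² = (-3.0400,-1.5200)
o3: d²=250 > ρ²=60 → inactive
F = F_att + ΣF_rep = (-19.9496,15.3670)
Δp = p'−p = (-1.9950,1.5367); α = Δx/Fx = (-838381/420250) / (-838381/42025) = 1/10
check: Δy/Fy = (645797/420250) / (645797/42025) = 1/10 ✓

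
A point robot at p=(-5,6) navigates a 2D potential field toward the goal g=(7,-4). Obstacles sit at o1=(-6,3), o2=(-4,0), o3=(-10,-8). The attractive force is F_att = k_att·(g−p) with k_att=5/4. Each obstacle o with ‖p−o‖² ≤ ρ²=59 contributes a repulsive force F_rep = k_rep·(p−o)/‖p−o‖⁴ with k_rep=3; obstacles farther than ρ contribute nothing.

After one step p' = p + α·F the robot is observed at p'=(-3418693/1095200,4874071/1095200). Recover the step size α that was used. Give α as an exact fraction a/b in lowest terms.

F_att = 5/4·(g−p) = 5/4·(12,-10) = (15.0000,-12.5000)
o1: d²=10 ≤ ρ²=59; F_rep = 3·(1,3)/10² = (0.0300,0.0900)
o2: d²=37 ≤ ρ²=59; F_rep = 3·(-1,6)/37² = (-0.0022,0.0131)
o3: d²=221 > ρ²=59 → inactive
F = F_att + ΣF_rep = (15.0278,-12.3969)
Δp = p'−p = (1.8785,-1.5496); α = Δx/Fx = (2057307/1095200) / (2057307/136900) = 1/8
check: Δy/Fy = (-1697129/1095200) / (-1697129/136900) = 1/8 ✓

α = 1/8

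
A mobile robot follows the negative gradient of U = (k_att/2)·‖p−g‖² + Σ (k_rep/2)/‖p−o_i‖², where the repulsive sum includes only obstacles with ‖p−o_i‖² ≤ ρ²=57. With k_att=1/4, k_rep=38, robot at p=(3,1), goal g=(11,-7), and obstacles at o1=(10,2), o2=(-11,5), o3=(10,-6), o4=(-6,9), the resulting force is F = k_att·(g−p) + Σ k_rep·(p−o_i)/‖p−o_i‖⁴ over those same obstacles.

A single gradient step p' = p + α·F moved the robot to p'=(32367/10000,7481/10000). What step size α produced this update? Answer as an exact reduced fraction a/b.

α = 1/8

F_att = 1/4·(g−p) = 1/4·(8,-8) = (2.0000,-2.0000)
o1: d²=50 ≤ ρ²=57; F_rep = 38·(-7,-1)/50² = (-0.1064,-0.0152)
o2: d²=212 > ρ²=57 → inactive
o3: d²=98 > ρ²=57 → inactive
o4: d²=145 > ρ²=57 → inactive
F = F_att + ΣF_rep = (1.8936,-2.0152)
Δp = p'−p = (0.2367,-0.2519); α = Δx/Fx = (2367/10000) / (2367/1250) = 1/8
check: Δy/Fy = (-2519/10000) / (-2519/1250) = 1/8 ✓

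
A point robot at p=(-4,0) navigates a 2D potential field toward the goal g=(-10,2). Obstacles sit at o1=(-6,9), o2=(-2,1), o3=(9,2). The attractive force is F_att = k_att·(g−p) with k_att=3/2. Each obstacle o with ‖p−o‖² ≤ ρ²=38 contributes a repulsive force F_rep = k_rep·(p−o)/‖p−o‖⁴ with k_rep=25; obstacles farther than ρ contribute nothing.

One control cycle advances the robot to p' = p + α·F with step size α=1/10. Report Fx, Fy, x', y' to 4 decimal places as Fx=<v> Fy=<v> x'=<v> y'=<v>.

F_att = 3/2·(g−p) = 3/2·(-6,2) = (-9.0000,3.0000)
o1: d²=85 > ρ²=38 → inactive
o2: d²=5 ≤ ρ²=38; F_rep = 25·(-2,-1)/5² = (-2.0000,-1.0000)
o3: d²=173 > ρ²=38 → inactive
F = F_att + ΣF_rep = (-11.0000,2.0000)
p' = p + 1/10·F = (-5.1000,0.2000)

Fx=-11.0000 Fy=2.0000 x'=-5.1000 y'=0.2000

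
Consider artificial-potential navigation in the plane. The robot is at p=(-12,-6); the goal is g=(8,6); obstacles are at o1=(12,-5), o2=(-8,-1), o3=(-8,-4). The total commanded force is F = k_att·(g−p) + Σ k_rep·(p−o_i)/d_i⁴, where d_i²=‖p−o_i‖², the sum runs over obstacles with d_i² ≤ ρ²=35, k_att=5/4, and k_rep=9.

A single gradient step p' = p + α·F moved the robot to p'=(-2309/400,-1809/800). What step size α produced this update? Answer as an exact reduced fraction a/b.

α = 1/4

F_att = 5/4·(g−p) = 5/4·(20,12) = (25.0000,15.0000)
o1: d²=577 > ρ²=35 → inactive
o2: d²=41 > ρ²=35 → inactive
o3: d²=20 ≤ ρ²=35; F_rep = 9·(-4,-2)/20² = (-0.0900,-0.0450)
F = F_att + ΣF_rep = (24.9100,14.9550)
Δp = p'−p = (6.2275,3.7388); α = Δx/Fx = (2491/400) / (2491/100) = 1/4
check: Δy/Fy = (2991/800) / (2991/200) = 1/4 ✓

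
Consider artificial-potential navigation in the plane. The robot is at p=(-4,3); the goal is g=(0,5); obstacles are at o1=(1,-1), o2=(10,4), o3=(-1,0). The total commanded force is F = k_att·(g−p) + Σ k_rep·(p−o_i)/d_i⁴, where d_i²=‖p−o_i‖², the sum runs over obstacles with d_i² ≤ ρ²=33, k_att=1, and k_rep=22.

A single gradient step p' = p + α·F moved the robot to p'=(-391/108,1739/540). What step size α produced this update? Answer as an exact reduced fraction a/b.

α = 1/10

F_att = 1·(g−p) = 1·(4,2) = (4.0000,2.0000)
o1: d²=41 > ρ²=33 → inactive
o2: d²=197 > ρ²=33 → inactive
o3: d²=18 ≤ ρ²=33; F_rep = 22·(-3,3)/18² = (-0.2037,0.2037)
F = F_att + ΣF_rep = (3.7963,2.2037)
Δp = p'−p = (0.3796,0.2204); α = Δx/Fx = (41/108) / (205/54) = 1/10
check: Δy/Fy = (119/540) / (119/54) = 1/10 ✓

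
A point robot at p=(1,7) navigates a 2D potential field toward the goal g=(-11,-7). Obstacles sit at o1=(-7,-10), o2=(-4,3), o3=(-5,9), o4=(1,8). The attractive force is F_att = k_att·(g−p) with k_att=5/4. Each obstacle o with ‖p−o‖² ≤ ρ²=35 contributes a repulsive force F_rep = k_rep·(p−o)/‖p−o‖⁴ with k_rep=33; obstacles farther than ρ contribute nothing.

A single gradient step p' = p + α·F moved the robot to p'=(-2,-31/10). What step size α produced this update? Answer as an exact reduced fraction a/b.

F_att = 5/4·(g−p) = 5/4·(-12,-14) = (-15.0000,-17.5000)
o1: d²=353 > ρ²=35 → inactive
o2: d²=41 > ρ²=35 → inactive
o3: d²=40 > ρ²=35 → inactive
o4: d²=1 ≤ ρ²=35; F_rep = 33·(0,-1)/1² = (0.0000,-33.0000)
F = F_att + ΣF_rep = (-15.0000,-50.5000)
Δp = p'−p = (-3.0000,-10.1000); α = Δx/Fx = (-3) / (-15) = 1/5
check: Δy/Fy = (-101/10) / (-101/2) = 1/5 ✓

α = 1/5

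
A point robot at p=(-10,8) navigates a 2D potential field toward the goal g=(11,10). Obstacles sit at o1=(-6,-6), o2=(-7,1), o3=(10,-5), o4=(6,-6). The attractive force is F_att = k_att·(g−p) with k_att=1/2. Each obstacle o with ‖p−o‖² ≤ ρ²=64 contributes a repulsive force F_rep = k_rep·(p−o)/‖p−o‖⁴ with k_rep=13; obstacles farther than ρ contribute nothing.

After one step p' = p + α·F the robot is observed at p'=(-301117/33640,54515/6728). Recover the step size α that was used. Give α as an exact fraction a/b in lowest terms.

α = 1/10

F_att = 1/2·(g−p) = 1/2·(21,2) = (10.5000,1.0000)
o1: d²=212 > ρ²=64 → inactive
o2: d²=58 ≤ ρ²=64; F_rep = 13·(-3,7)/58² = (-0.0116,0.0271)
o3: d²=569 > ρ²=64 → inactive
o4: d²=452 > ρ²=64 → inactive
F = F_att + ΣF_rep = (10.4884,1.0271)
Δp = p'−p = (1.0488,0.1027); α = Δx/Fx = (35283/33640) / (35283/3364) = 1/10
check: Δy/Fy = (691/6728) / (3455/3364) = 1/10 ✓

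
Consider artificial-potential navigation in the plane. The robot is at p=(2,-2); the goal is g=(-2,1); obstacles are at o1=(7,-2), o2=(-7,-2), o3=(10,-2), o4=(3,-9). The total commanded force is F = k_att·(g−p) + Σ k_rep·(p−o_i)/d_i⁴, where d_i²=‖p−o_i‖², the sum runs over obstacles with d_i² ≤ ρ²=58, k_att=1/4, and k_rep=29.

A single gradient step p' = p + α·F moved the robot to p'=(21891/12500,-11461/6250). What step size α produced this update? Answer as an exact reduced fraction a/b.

α = 1/5

F_att = 1/4·(g−p) = 1/4·(-4,3) = (-1.0000,0.7500)
o1: d²=25 ≤ ρ²=58; F_rep = 29·(-5,0)/25² = (-0.2320,0.0000)
o2: d²=81 > ρ²=58 → inactive
o3: d²=64 > ρ²=58 → inactive
o4: d²=50 ≤ ρ²=58; F_rep = 29·(-1,7)/50² = (-0.0116,0.0812)
F = F_att + ΣF_rep = (-1.2436,0.8312)
Δp = p'−p = (-0.2487,0.1662); α = Δx/Fx = (-3109/12500) / (-3109/2500) = 1/5
check: Δy/Fy = (1039/6250) / (1039/1250) = 1/5 ✓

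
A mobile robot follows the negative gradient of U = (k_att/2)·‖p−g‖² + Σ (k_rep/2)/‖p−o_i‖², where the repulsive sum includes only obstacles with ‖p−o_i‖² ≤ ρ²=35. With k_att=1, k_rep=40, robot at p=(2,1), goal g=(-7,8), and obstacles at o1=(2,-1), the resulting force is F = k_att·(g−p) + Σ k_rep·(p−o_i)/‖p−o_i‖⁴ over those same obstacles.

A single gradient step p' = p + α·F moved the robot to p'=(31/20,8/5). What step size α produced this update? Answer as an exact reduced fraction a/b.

F_att = 1·(g−p) = 1·(-9,7) = (-9.0000,7.0000)
o1: d²=4 ≤ ρ²=35; F_rep = 40·(0,2)/4² = (0.0000,5.0000)
F = F_att + ΣF_rep = (-9.0000,12.0000)
Δp = p'−p = (-0.4500,0.6000); α = Δx/Fx = (-9/20) / (-9) = 1/20
check: Δy/Fy = (3/5) / (12) = 1/20 ✓

α = 1/20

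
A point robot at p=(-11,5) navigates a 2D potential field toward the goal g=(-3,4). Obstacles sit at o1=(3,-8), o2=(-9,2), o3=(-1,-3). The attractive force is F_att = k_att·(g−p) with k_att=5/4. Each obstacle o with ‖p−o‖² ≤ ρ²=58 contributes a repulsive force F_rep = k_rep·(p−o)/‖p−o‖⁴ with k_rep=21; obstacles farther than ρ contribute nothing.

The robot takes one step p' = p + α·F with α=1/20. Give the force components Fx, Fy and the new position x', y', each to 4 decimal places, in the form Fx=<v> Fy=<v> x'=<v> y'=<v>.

F_att = 5/4·(g−p) = 5/4·(8,-1) = (10.0000,-1.2500)
o1: d²=365 > ρ²=58 → inactive
o2: d²=13 ≤ ρ²=58; F_rep = 21·(-2,3)/13² = (-0.2485,0.3728)
o3: d²=164 > ρ²=58 → inactive
F = F_att + ΣF_rep = (9.7515,-0.8772)
p' = p + 1/20·F = (-10.5124,4.9561)

Fx=9.7515 Fy=-0.8772 x'=-10.5124 y'=4.9561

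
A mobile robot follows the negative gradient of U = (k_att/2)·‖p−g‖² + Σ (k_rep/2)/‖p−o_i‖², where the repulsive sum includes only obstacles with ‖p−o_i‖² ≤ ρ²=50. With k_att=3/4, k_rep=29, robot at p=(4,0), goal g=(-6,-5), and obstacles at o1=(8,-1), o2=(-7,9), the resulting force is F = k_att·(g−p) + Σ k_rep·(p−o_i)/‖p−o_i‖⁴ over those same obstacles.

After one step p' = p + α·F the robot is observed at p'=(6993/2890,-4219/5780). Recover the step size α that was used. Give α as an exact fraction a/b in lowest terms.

F_att = 3/4·(g−p) = 3/4·(-10,-5) = (-7.5000,-3.7500)
o1: d²=17 ≤ ρ²=50; F_rep = 29·(-4,1)/17² = (-0.4014,0.1003)
o2: d²=202 > ρ²=50 → inactive
F = F_att + ΣF_rep = (-7.9014,-3.6497)
Δp = p'−p = (-1.5803,-0.7299); α = Δx/Fx = (-4567/2890) / (-4567/578) = 1/5
check: Δy/Fy = (-4219/5780) / (-4219/1156) = 1/5 ✓

α = 1/5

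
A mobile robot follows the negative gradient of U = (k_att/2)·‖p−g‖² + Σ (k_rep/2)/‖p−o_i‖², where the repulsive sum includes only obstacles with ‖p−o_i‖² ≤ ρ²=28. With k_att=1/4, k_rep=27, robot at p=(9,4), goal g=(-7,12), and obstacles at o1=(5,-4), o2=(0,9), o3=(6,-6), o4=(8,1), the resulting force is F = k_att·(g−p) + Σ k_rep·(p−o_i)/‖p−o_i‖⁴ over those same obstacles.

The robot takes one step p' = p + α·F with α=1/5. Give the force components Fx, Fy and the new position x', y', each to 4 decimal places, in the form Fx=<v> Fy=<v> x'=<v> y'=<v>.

Fx=-3.7300 Fy=2.8100 x'=8.2540 y'=4.5620

F_att = 1/4·(g−p) = 1/4·(-16,8) = (-4.0000,2.0000)
o1: d²=80 > ρ²=28 → inactive
o2: d²=106 > ρ²=28 → inactive
o3: d²=109 > ρ²=28 → inactive
o4: d²=10 ≤ ρ²=28; F_rep = 27·(1,3)/10² = (0.2700,0.8100)
F = F_att + ΣF_rep = (-3.7300,2.8100)
p' = p + 1/5·F = (8.2540,4.5620)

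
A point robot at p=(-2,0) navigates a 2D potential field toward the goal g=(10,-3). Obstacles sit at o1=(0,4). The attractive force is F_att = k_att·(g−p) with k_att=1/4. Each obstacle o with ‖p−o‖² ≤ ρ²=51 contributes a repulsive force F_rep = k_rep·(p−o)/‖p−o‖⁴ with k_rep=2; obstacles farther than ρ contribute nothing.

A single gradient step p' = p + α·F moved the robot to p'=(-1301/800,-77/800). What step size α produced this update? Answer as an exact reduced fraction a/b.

F_att = 1/4·(g−p) = 1/4·(12,-3) = (3.0000,-0.7500)
o1: d²=20 ≤ ρ²=51; F_rep = 2·(-2,-4)/20² = (-0.0100,-0.0200)
F = F_att + ΣF_rep = (2.9900,-0.7700)
Δp = p'−p = (0.3738,-0.0963); α = Δx/Fx = (299/800) / (299/100) = 1/8
check: Δy/Fy = (-77/800) / (-77/100) = 1/8 ✓

α = 1/8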